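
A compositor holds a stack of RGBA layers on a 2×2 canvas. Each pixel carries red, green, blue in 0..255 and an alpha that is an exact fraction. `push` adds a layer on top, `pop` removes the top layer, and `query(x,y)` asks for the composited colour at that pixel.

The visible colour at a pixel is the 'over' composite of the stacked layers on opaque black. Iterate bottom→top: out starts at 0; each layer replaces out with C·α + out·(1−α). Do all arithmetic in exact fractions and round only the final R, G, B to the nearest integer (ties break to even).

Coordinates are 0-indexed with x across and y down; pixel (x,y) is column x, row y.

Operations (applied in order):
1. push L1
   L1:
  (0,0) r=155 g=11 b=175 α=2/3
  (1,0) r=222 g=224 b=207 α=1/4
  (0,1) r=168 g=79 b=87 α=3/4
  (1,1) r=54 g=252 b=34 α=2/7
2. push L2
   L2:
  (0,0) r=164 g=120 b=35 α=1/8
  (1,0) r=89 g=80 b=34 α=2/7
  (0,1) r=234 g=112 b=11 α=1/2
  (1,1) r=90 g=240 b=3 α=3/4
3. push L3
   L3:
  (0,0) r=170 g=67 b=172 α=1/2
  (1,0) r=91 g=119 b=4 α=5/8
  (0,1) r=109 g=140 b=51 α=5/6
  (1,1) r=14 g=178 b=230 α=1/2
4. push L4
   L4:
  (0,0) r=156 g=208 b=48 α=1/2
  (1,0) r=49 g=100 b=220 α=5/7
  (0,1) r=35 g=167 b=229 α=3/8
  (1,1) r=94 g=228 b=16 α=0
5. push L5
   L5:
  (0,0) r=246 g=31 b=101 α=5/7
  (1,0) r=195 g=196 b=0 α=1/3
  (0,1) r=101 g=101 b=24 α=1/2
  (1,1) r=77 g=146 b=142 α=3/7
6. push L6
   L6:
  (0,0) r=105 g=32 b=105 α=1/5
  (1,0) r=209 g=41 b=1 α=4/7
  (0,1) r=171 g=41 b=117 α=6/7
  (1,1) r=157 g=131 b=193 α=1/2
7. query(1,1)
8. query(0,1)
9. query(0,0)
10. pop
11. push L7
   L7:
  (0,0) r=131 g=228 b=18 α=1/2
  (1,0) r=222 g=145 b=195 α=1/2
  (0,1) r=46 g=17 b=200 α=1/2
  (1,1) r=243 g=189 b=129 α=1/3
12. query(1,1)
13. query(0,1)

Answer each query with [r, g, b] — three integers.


(1,1) stack=L1,L2,L3,L4,L5,L6; from [0,0,0]:
+L1 (α=2/7) → [108/7, 72, 68/7]
+L2 (α=3/4) → [999/14, 198, 131/28]
+L3 (α=1/2) → [1195/28, 188, 6571/56]
+L4 (α=0) → [1195/28, 188, 6571/56]
+L5 (α=3/7) → [2812/49, 170, 12535/98]
+L6 (α=1/2) → [10505/98, 301/2, 31449/196]
→ [107, 150, 160]

(0,1) stack=L1,L2,L3,L4,L5,L6; from [0,0,0]:
L1 α=3/4: [126, 237/4, 261/4]
L2 α=1/2: [180, 685/8, 305/8]
L3 α=5/6: [725/6, 2095/16, 2345/48]
L4 α=3/8: [4255/48, 18491/128, 44701/384]
L5 α=1/2: [9103/96, 31419/256, 53917/768]
L6 α=6/7: [107599/672, 13485/256, 593053/5376]
→ [160, 53, 110]

(0,0) stack=L1,L2,L3,L4,L5,L6; from [0,0,0]:
after L1 α=2/3: [310/3, 22/3, 350/3]
after L2 α=1/8: [1331/12, 257/12, 2555/24]
after L3 α=1/2: [3371/24, 1061/24, 6683/48]
after L4 α=1/2: [7115/48, 6053/48, 8987/96]
after L5 α=5/7: [36635/168, 9773/168, 33227/336]
after L6 α=1/5: [8209/42, 11117/210, 42047/420]
= [195, 53, 100]

at x=1,y=1 over L1,L2,L3,L4,L5,L7:
after L1 α=2/7: [108/7, 72, 68/7]
after L2 α=3/4: [999/14, 198, 131/28]
after L3 α=1/2: [1195/28, 188, 6571/56]
after L4 α=0: [1195/28, 188, 6571/56]
after L5 α=3/7: [2812/49, 170, 12535/98]
after L7 α=1/3: [17531/147, 529/3, 18856/147]
rounded: [119, 176, 128]

query (0,1) [L1,L2,L3,L4,L5,L7] — begin 0,0,0
L1 α=3/4: [126, 237/4, 261/4]
L2 α=1/2: [180, 685/8, 305/8]
L3 α=5/6: [725/6, 2095/16, 2345/48]
L4 α=3/8: [4255/48, 18491/128, 44701/384]
L5 α=1/2: [9103/96, 31419/256, 53917/768]
L7 α=1/2: [13519/192, 35771/512, 207517/1536]
= [70, 70, 135]


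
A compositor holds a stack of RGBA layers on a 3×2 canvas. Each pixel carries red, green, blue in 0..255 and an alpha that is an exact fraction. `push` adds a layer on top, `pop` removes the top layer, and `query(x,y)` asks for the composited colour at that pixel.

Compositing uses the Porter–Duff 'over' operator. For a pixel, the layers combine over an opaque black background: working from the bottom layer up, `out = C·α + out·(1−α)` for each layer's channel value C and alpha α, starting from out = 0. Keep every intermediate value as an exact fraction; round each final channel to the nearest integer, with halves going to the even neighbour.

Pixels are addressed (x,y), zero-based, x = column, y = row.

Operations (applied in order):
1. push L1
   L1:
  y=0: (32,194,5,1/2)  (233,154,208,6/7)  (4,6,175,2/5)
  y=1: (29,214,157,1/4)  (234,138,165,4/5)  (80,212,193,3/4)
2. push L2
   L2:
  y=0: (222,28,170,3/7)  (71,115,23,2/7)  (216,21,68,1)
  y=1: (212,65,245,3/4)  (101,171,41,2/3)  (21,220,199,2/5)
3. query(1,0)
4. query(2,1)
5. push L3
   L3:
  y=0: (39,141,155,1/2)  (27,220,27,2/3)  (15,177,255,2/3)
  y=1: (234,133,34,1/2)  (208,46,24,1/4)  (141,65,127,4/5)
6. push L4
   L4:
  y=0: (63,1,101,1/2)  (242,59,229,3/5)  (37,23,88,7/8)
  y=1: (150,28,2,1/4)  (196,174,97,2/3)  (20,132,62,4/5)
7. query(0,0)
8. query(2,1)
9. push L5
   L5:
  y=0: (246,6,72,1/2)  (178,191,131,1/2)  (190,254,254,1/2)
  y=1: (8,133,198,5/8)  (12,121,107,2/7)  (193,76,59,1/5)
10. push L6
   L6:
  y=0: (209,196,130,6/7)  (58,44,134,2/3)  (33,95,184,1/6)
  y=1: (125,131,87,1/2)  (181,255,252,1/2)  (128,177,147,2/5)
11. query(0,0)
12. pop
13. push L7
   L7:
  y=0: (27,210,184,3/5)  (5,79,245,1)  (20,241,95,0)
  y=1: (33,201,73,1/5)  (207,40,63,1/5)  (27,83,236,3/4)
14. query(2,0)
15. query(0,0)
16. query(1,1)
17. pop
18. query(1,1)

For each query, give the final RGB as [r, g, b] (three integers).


at x=1,y=0 over L1,L2:
after L1 α=6/7: [1398/7, 132, 1248/7]
after L2 α=2/7: [7984/49, 890/7, 6562/49]
rounded: [163, 127, 134]

query (2,1) [L1,L2] — begin 0,0,0
+L1 (α=3/4) → [60, 159, 579/4]
+L2 (α=2/5) → [222/5, 917/5, 3329/20]
= [44, 183, 166]

(0,0) stack=L1,L2,L3,L4; from [0,0,0]:
+L1 (α=1/2) → [16, 97, 5/2]
+L2 (α=3/7) → [730/7, 472/7, 520/7]
+L3 (α=1/2) → [1003/14, 1459/14, 1605/14]
+L4 (α=1/2) → [1885/28, 1473/28, 3019/28]
rounded: [67, 53, 108]

query (2,1) [L1,L2,L3,L4] — begin 0,0,0
+L1 (α=3/4) → [60, 159, 579/4]
+L2 (α=2/5) → [222/5, 917/5, 3329/20]
+L3 (α=4/5) → [3042/25, 2217/25, 13489/100]
+L4 (α=4/5) → [5042/125, 15417/125, 38289/500]
→ [40, 123, 77]

(0,0) stack=L1,L2,L3,L4,L5,L6; from [0,0,0]:
L1 α=1/2: [16, 97, 5/2]
L2 α=3/7: [730/7, 472/7, 520/7]
L3 α=1/2: [1003/14, 1459/14, 1605/14]
L4 α=1/2: [1885/28, 1473/28, 3019/28]
L5 α=1/2: [8773/56, 1641/56, 5035/56]
L6 α=6/7: [78997/392, 67497/392, 48715/392]
→ [202, 172, 124]

query (2,0) [L1,L2,L3,L4,L5,L7] — begin 0,0,0
L1 α=2/5: [8/5, 12/5, 70]
L2 α=1: [216, 21, 68]
L3 α=2/3: [82, 125, 578/3]
L4 α=7/8: [341/8, 143/4, 1213/12]
L5 α=1/2: [1861/16, 1159/8, 4261/24]
L7 α=0: [1861/16, 1159/8, 4261/24]
= [116, 145, 178]

(0,0) stack=L1,L2,L3,L4,L5,L7; from [0,0,0]:
L1 α=1/2: [16, 97, 5/2]
L2 α=3/7: [730/7, 472/7, 520/7]
L3 α=1/2: [1003/14, 1459/14, 1605/14]
L4 α=1/2: [1885/28, 1473/28, 3019/28]
L5 α=1/2: [8773/56, 1641/56, 5035/56]
L7 α=3/5: [11041/140, 19281/140, 20491/140]
= [79, 138, 146]

(1,1) stack=L1,L2,L3,L4,L5,L7; from [0,0,0]:
after L1 α=4/5: [936/5, 552/5, 132]
after L2 α=2/3: [1946/15, 754/5, 214/3]
after L3 α=1/4: [1493/10, 623/5, 119/2]
after L4 α=2/3: [5413/30, 2363/15, 169/2]
after L5 α=2/7: [5557/42, 3089/21, 1273/14]
after L7 α=1/5: [15461/105, 13196/105, 2987/35]
→ [147, 126, 85]

query (1,1) [L1,L2,L3,L4,L5] — begin 0,0,0
+L1 (α=4/5) → [936/5, 552/5, 132]
+L2 (α=2/3) → [1946/15, 754/5, 214/3]
+L3 (α=1/4) → [1493/10, 623/5, 119/2]
+L4 (α=2/3) → [5413/30, 2363/15, 169/2]
+L5 (α=2/7) → [5557/42, 3089/21, 1273/14]
→ [132, 147, 91]


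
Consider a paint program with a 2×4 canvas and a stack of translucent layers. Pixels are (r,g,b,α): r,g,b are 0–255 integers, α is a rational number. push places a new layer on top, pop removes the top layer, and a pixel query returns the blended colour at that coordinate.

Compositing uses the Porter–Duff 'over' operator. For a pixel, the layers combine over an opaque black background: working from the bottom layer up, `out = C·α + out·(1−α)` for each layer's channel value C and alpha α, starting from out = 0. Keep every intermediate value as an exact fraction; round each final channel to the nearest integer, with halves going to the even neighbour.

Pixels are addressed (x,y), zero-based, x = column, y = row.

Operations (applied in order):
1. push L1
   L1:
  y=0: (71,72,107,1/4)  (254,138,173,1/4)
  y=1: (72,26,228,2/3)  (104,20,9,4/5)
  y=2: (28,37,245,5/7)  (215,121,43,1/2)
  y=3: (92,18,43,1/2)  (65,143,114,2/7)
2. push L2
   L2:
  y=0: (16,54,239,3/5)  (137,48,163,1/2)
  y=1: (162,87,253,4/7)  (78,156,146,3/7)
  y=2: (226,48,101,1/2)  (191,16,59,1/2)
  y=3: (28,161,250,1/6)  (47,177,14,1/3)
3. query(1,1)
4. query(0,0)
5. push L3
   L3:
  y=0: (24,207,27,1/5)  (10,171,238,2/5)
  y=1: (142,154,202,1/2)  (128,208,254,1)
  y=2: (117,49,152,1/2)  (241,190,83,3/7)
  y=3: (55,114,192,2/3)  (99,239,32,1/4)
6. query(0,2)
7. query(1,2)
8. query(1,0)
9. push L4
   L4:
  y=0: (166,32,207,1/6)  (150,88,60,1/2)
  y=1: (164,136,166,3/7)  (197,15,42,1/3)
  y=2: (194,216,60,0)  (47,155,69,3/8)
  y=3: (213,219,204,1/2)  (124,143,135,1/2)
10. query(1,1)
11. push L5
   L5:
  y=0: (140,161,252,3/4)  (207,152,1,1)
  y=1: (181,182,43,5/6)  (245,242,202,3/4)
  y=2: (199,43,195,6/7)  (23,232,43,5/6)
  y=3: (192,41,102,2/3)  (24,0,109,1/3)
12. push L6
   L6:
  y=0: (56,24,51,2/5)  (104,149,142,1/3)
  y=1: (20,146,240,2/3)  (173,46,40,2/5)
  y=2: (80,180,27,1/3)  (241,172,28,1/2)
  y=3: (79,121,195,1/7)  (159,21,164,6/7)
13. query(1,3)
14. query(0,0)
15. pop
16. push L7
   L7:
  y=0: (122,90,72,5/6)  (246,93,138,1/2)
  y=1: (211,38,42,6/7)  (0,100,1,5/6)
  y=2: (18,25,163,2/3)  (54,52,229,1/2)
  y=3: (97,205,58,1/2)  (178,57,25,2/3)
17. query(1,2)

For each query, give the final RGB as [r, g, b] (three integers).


at x=1,y=1 over L1,L2:
L1 α=4/5: [416/5, 16, 36/5]
L2 α=3/7: [2834/35, 76, 2334/35]
→ [81, 76, 67]

query (0,0) [L1,L2] — begin 0,0,0
after L1 α=1/4: [71/4, 18, 107/4]
after L2 α=3/5: [167/10, 198/5, 1541/10]
= [17, 40, 154]

(0,2) stack=L1,L2,L3; from [0,0,0]:
L1 α=5/7: [20, 185/7, 175]
L2 α=1/2: [123, 521/14, 138]
L3 α=1/2: [120, 1207/28, 145]
rounded: [120, 43, 145]

query (1,2) [L1,L2,L3] — begin 0,0,0
after L1 α=1/2: [215/2, 121/2, 43/2]
after L2 α=1/2: [597/4, 153/4, 161/4]
after L3 α=3/7: [1320/7, 723/7, 410/7]
rounded: [189, 103, 59]

query (1,0) [L1,L2,L3] — begin 0,0,0
after L1 α=1/4: [127/2, 69/2, 173/4]
after L2 α=1/2: [401/4, 165/4, 825/8]
after L3 α=2/5: [1283/20, 1863/20, 6283/40]
= [64, 93, 157]

(1,1) stack=L1,L2,L3,L4; from [0,0,0]:
after L1 α=4/5: [416/5, 16, 36/5]
after L2 α=3/7: [2834/35, 76, 2334/35]
after L3 α=1: [128, 208, 254]
after L4 α=1/3: [151, 431/3, 550/3]
rounded: [151, 144, 183]

at x=1,y=3 over L1,L2,L3,L4,L5,L6:
+L1 (α=2/7) → [130/7, 286/7, 228/7]
+L2 (α=1/3) → [589/21, 1811/21, 554/21]
+L3 (α=1/4) → [641/14, 871/7, 389/14]
+L4 (α=1/2) → [2377/28, 936/7, 2279/28]
+L5 (α=1/3) → [2713/42, 624/7, 3805/42]
+L6 (α=6/7) → [42781/294, 1506/49, 45133/294]
→ [146, 31, 154]

query (0,0) [L1,L2,L3,L4,L5,L6] — begin 0,0,0
L1 α=1/4: [71/4, 18, 107/4]
L2 α=3/5: [167/10, 198/5, 1541/10]
L3 α=1/5: [454/25, 1827/25, 3217/25]
L4 α=1/6: [214/5, 1987/30, 2126/15]
L5 α=3/4: [1157/10, 16477/120, 6733/30]
L6 α=2/5: [4591/50, 18397/200, 7753/50]
rounded: [92, 92, 155]

at x=1,y=2 over L1,L2,L3,L4,L5,L7:
+L1 (α=1/2) → [215/2, 121/2, 43/2]
+L2 (α=1/2) → [597/4, 153/4, 161/4]
+L3 (α=3/7) → [1320/7, 723/7, 410/7]
+L4 (α=3/8) → [7587/56, 3435/28, 3499/56]
+L5 (α=5/6) → [14027/336, 35915/168, 15539/336]
+L7 (α=1/2) → [32171/672, 44651/336, 92483/672]
= [48, 133, 138]


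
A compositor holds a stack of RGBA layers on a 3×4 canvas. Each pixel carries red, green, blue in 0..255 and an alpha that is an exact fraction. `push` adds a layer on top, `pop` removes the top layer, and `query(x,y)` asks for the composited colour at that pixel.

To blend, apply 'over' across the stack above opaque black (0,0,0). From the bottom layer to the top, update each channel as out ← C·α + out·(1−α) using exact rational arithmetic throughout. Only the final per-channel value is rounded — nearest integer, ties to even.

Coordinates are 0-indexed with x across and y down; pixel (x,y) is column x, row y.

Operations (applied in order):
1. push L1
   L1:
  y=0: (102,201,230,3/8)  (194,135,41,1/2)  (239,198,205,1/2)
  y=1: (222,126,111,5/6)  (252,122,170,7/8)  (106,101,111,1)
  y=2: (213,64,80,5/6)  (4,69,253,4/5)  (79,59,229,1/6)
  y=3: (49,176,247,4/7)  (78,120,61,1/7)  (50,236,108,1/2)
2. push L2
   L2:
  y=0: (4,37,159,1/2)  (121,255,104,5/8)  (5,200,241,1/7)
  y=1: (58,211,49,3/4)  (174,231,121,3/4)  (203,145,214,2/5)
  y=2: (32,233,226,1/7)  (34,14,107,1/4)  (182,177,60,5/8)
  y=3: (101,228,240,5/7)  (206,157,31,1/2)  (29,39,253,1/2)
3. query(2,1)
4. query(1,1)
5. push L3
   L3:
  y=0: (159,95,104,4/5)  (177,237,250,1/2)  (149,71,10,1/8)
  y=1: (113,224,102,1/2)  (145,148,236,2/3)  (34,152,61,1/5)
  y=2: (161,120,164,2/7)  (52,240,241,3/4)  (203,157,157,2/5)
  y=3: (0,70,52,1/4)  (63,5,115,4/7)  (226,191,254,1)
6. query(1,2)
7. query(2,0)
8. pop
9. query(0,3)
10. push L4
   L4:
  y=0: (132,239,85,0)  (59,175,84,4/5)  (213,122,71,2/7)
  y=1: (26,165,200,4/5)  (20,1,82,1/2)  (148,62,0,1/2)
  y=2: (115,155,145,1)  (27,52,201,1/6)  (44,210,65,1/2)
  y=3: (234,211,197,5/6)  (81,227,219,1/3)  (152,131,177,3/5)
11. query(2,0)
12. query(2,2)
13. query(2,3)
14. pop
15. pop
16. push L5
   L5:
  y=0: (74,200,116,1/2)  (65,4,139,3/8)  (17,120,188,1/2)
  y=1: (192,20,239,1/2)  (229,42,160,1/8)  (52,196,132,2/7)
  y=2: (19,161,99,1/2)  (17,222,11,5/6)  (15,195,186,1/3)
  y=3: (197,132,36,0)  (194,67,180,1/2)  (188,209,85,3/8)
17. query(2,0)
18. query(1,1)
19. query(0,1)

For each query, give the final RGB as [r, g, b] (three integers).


query (2,1) [L1,L2] — begin 0,0,0
+L1 (α=1) → [106, 101, 111]
+L2 (α=2/5) → [724/5, 593/5, 761/5]
= [145, 119, 152]

(1,1) stack=L1,L2; from [0,0,0]:
after L1 α=7/8: [441/2, 427/4, 595/4]
after L2 α=3/4: [1485/8, 3199/16, 2047/16]
rounded: [186, 200, 128]

query (1,2) [L1,L2,L3] — begin 0,0,0
L1 α=4/5: [16/5, 276/5, 1012/5]
L2 α=1/4: [109/10, 449/10, 3571/20]
L3 α=3/4: [1669/40, 7649/40, 18031/80]
→ [42, 191, 225]

query (2,0) [L1,L2,L3] — begin 0,0,0
L1 α=1/2: [239/2, 99, 205/2]
L2 α=1/7: [722/7, 794/7, 856/7]
L3 α=1/8: [871/8, 865/8, 433/4]
= [109, 108, 108]

(0,3) stack=L1,L2; from [0,0,0]:
+L1 (α=4/7) → [28, 704/7, 988/7]
+L2 (α=5/7) → [561/7, 9388/49, 10376/49]
= [80, 192, 212]

query (2,0) [L1,L2,L4] — begin 0,0,0
+L1 (α=1/2) → [239/2, 99, 205/2]
+L2 (α=1/7) → [722/7, 794/7, 856/7]
+L4 (α=2/7) → [6592/49, 5678/49, 5274/49]
→ [135, 116, 108]

query (2,2) [L1,L2,L4] — begin 0,0,0
after L1 α=1/6: [79/6, 59/6, 229/6]
after L2 α=5/8: [1899/16, 1829/16, 829/16]
after L4 α=1/2: [2603/32, 5189/32, 1869/32]
→ [81, 162, 58]

at x=2,y=3 over L1,L2,L4:
L1 α=1/2: [25, 118, 54]
L2 α=1/2: [27, 157/2, 307/2]
L4 α=3/5: [102, 110, 838/5]
= [102, 110, 168]

(2,0) stack=L1,L5; from [0,0,0]:
L1 α=1/2: [239/2, 99, 205/2]
L5 α=1/2: [273/4, 219/2, 581/4]
rounded: [68, 110, 145]

at x=1,y=1 over L1,L5:
+L1 (α=7/8) → [441/2, 427/4, 595/4]
+L5 (α=1/8) → [3545/16, 3157/32, 4805/32]
→ [222, 99, 150]

query (0,1) [L1,L5] — begin 0,0,0
L1 α=5/6: [185, 105, 185/2]
L5 α=1/2: [377/2, 125/2, 663/4]
= [188, 62, 166]


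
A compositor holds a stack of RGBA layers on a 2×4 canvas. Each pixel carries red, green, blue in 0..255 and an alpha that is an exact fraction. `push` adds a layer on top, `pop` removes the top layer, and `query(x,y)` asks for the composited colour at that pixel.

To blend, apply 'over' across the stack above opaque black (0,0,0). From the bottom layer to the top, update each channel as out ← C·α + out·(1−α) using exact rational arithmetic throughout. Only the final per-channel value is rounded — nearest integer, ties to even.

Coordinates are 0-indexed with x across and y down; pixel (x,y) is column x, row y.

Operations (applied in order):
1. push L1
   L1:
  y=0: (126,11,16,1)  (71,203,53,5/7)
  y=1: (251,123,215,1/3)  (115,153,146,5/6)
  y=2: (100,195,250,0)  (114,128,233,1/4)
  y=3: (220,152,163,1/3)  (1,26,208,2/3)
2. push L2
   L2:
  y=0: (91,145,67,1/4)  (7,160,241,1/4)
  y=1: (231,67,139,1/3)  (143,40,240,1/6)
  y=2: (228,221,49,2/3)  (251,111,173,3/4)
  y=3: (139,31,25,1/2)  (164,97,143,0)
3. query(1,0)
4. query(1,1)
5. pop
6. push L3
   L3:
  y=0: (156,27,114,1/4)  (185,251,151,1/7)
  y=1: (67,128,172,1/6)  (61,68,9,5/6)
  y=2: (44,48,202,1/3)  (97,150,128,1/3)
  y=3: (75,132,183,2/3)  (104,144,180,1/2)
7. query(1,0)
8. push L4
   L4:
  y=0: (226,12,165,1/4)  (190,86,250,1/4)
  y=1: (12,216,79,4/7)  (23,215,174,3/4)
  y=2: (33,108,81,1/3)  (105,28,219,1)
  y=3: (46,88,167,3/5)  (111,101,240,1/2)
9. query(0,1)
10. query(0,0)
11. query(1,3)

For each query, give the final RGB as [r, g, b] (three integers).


at x=1,y=0 over L1,L2:
after L1 α=5/7: [355/7, 145, 265/7]
after L2 α=1/4: [557/14, 595/4, 1241/14]
= [40, 149, 89]

(1,1) stack=L1,L2; from [0,0,0]:
L1 α=5/6: [575/6, 255/2, 365/3]
L2 α=1/6: [3733/36, 1355/12, 2545/18]
→ [104, 113, 141]

(1,0) stack=L1,L3; from [0,0,0]:
L1 α=5/7: [355/7, 145, 265/7]
L3 α=1/7: [3425/49, 1121/7, 2647/49]
= [70, 160, 54]

(0,1) stack=L1,L3,L4; from [0,0,0]:
L1 α=1/3: [251/3, 41, 215/3]
L3 α=1/6: [728/9, 111/2, 1591/18]
L4 α=4/7: [872/21, 2061/14, 3487/42]
= [42, 147, 83]

query (0,0) [L1,L3,L4] — begin 0,0,0
L1 α=1: [126, 11, 16]
L3 α=1/4: [267/2, 15, 81/2]
L4 α=1/4: [1253/8, 57/4, 573/8]
→ [157, 14, 72]

(1,3) stack=L1,L3,L4; from [0,0,0]:
+L1 (α=2/3) → [2/3, 52/3, 416/3]
+L3 (α=1/2) → [157/3, 242/3, 478/3]
+L4 (α=1/2) → [245/3, 545/6, 599/3]
→ [82, 91, 200]


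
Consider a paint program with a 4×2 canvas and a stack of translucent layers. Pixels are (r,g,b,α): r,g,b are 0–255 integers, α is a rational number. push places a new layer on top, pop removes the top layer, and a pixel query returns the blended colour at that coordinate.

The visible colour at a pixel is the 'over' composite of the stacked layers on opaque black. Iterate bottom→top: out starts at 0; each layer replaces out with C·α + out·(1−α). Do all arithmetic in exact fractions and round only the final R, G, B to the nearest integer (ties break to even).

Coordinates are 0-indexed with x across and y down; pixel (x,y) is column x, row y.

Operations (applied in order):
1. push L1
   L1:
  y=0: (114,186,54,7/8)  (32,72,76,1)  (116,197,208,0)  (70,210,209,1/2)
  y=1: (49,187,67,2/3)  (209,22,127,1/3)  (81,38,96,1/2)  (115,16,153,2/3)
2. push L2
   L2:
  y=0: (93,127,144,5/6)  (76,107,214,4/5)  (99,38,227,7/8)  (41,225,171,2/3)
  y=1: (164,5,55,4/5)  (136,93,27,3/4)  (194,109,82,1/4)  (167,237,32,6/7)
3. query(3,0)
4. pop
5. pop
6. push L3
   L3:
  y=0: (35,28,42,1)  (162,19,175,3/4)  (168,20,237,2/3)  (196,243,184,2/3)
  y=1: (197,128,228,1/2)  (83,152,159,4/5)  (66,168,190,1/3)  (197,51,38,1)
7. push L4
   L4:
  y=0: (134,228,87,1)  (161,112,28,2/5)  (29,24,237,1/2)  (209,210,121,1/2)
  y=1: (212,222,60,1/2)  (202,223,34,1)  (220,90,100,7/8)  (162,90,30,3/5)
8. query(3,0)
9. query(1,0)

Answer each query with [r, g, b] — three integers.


(3,0) stack=L1,L2; from [0,0,0]:
+L1 (α=1/2) → [35, 105, 209/2]
+L2 (α=2/3) → [39, 185, 893/6]
→ [39, 185, 149]

(3,0) stack=L3,L4; from [0,0,0]:
after L3 α=2/3: [392/3, 162, 368/3]
after L4 α=1/2: [1019/6, 186, 731/6]
rounded: [170, 186, 122]

(1,0) stack=L3,L4; from [0,0,0]:
after L3 α=3/4: [243/2, 57/4, 525/4]
after L4 α=2/5: [1373/10, 1067/20, 1799/20]
rounded: [137, 53, 90]


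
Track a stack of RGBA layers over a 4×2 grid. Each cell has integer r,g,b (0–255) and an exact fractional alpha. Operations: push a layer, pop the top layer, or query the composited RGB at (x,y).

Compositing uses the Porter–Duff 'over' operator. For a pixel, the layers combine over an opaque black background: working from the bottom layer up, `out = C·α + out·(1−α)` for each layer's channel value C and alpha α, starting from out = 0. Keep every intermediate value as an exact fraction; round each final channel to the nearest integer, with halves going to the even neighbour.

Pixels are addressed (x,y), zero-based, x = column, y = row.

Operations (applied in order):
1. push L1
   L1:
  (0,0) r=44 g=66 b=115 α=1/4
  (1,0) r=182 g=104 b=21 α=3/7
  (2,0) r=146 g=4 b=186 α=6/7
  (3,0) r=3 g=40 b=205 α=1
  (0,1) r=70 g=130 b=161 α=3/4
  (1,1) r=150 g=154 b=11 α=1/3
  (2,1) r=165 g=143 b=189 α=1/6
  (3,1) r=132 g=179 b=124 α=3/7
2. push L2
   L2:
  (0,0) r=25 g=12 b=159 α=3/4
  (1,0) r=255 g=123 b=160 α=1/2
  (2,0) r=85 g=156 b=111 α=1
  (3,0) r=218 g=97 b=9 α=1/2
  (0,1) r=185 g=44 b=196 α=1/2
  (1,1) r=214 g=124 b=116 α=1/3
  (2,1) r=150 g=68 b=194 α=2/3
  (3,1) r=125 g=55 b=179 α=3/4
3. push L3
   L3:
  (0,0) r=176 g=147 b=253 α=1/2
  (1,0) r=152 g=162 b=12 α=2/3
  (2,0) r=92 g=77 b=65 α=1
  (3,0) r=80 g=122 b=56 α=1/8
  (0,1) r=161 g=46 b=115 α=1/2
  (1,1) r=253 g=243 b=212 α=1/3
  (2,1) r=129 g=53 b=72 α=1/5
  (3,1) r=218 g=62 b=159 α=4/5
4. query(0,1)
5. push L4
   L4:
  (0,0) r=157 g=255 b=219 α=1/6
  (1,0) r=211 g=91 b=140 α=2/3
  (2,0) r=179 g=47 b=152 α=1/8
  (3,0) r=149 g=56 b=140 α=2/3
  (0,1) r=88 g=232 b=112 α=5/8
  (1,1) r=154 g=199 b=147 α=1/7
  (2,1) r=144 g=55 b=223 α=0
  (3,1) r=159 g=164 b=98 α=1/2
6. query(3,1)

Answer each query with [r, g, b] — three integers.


query (0,1) [L1,L2,L3] — begin 0,0,0
L1 α=3/4: [105/2, 195/2, 483/4]
L2 α=1/2: [475/4, 283/4, 1267/8]
L3 α=1/2: [1119/8, 467/8, 2187/16]
rounded: [140, 58, 137]

at x=3,y=1 over L1,L2,L3,L4:
L1 α=3/7: [396/7, 537/7, 372/7]
L2 α=3/4: [3021/28, 423/7, 4131/28]
L3 α=4/5: [27437/140, 2159/35, 21939/140]
L4 α=1/2: [49697/280, 7899/70, 35659/280]
rounded: [177, 113, 127]


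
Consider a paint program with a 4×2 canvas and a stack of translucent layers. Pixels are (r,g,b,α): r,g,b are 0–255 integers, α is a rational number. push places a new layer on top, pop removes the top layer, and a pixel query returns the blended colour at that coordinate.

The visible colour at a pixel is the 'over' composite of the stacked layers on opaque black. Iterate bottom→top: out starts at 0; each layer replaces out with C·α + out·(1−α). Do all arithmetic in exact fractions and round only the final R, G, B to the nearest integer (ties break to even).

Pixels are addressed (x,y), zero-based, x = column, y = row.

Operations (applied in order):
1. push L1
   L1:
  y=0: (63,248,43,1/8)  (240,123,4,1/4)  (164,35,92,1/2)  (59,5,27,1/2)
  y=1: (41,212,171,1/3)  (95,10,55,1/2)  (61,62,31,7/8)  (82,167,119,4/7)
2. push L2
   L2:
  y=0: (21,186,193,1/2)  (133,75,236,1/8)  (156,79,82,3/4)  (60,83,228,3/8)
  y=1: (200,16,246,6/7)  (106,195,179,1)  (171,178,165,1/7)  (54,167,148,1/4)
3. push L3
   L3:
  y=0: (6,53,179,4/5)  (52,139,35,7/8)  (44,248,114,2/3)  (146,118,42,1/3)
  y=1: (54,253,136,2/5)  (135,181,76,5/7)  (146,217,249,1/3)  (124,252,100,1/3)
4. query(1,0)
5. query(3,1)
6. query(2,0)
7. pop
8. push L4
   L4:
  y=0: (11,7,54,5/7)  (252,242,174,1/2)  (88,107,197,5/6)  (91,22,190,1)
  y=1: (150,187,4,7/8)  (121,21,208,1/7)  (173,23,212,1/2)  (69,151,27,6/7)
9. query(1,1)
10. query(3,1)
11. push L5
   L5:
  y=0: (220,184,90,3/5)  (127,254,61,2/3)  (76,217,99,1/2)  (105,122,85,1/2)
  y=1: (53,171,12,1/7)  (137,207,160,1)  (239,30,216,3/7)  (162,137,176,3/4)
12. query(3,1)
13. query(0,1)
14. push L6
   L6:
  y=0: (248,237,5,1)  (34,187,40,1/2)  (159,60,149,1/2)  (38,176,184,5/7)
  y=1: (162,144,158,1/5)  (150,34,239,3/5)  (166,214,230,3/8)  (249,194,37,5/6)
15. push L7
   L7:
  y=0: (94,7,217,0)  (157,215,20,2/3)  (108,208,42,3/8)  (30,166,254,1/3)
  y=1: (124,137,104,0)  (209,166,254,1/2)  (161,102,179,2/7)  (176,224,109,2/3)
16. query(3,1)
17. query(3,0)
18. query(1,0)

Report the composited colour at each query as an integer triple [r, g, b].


(1,0) stack=L1,L2,L3; from [0,0,0]:
L1 α=1/4: [60, 123/4, 1]
L2 α=1/8: [553/8, 1161/32, 243/8]
L3 α=7/8: [3465/64, 32297/256, 2203/64]
= [54, 126, 34]

query (3,1) [L1,L2,L3] — begin 0,0,0
L1 α=4/7: [328/7, 668/7, 68]
L2 α=1/4: [681/14, 3173/28, 88]
L3 α=1/3: [1549/21, 6701/42, 92]
= [74, 160, 92]

at x=2,y=0 over L1,L2,L3:
L1 α=1/2: [82, 35/2, 46]
L2 α=3/4: [275/2, 509/8, 73]
L3 α=2/3: [451/6, 4477/24, 301/3]
→ [75, 187, 100]

at x=1,y=1 over L1,L2,L4:
+L1 (α=1/2) → [95/2, 5, 55/2]
+L2 (α=1) → [106, 195, 179]
+L4 (α=1/7) → [757/7, 1191/7, 1282/7]
→ [108, 170, 183]

at x=3,y=1 over L1,L2,L4:
after L1 α=4/7: [328/7, 668/7, 68]
after L2 α=1/4: [681/14, 3173/28, 88]
after L4 α=6/7: [6477/98, 28541/196, 250/7]
rounded: [66, 146, 36]

(3,1) stack=L1,L2,L4,L5; from [0,0,0]:
L1 α=4/7: [328/7, 668/7, 68]
L2 α=1/4: [681/14, 3173/28, 88]
L4 α=6/7: [6477/98, 28541/196, 250/7]
L5 α=3/4: [54105/392, 109097/784, 1973/14]
→ [138, 139, 141]

at x=0,y=1 over L1,L2,L4,L5:
after L1 α=1/3: [41/3, 212/3, 57]
after L2 α=6/7: [3641/21, 500/21, 219]
after L4 α=7/8: [25691/168, 27989/168, 247/8]
after L5 α=1/7: [27175/196, 32777/196, 789/28]
= [139, 167, 28]

at x=3,y=1 over L1,L2,L4,L5,L6,L7:
after L1 α=4/7: [328/7, 668/7, 68]
after L2 α=1/4: [681/14, 3173/28, 88]
after L4 α=6/7: [6477/98, 28541/196, 250/7]
after L5 α=3/4: [54105/392, 109097/784, 1973/14]
after L6 α=5/6: [180715/784, 289859/1568, 1521/28]
after L7 α=2/3: [456683/2352, 992323/4704, 7625/84]
→ [194, 211, 91]

(3,0) stack=L1,L2,L4,L5,L6,L7; from [0,0,0]:
L1 α=1/2: [59/2, 5/2, 27/2]
L2 α=3/8: [655/16, 523/16, 1503/16]
L4 α=1: [91, 22, 190]
L5 α=1/2: [98, 72, 275/2]
L6 α=5/7: [386/7, 1024/7, 1195/7]
L7 α=1/3: [982/21, 1070/7, 4168/21]
= [47, 153, 198]

query (1,0) [L1,L2,L4,L5,L6,L7] — begin 0,0,0
L1 α=1/4: [60, 123/4, 1]
L2 α=1/8: [553/8, 1161/32, 243/8]
L4 α=1/2: [2569/16, 8905/64, 1635/16]
L5 α=2/3: [2211/16, 41417/192, 3587/48]
L6 α=1/2: [2755/32, 77321/384, 5507/96]
L7 α=2/3: [12803/96, 242441/1152, 9347/288]
= [133, 210, 32]


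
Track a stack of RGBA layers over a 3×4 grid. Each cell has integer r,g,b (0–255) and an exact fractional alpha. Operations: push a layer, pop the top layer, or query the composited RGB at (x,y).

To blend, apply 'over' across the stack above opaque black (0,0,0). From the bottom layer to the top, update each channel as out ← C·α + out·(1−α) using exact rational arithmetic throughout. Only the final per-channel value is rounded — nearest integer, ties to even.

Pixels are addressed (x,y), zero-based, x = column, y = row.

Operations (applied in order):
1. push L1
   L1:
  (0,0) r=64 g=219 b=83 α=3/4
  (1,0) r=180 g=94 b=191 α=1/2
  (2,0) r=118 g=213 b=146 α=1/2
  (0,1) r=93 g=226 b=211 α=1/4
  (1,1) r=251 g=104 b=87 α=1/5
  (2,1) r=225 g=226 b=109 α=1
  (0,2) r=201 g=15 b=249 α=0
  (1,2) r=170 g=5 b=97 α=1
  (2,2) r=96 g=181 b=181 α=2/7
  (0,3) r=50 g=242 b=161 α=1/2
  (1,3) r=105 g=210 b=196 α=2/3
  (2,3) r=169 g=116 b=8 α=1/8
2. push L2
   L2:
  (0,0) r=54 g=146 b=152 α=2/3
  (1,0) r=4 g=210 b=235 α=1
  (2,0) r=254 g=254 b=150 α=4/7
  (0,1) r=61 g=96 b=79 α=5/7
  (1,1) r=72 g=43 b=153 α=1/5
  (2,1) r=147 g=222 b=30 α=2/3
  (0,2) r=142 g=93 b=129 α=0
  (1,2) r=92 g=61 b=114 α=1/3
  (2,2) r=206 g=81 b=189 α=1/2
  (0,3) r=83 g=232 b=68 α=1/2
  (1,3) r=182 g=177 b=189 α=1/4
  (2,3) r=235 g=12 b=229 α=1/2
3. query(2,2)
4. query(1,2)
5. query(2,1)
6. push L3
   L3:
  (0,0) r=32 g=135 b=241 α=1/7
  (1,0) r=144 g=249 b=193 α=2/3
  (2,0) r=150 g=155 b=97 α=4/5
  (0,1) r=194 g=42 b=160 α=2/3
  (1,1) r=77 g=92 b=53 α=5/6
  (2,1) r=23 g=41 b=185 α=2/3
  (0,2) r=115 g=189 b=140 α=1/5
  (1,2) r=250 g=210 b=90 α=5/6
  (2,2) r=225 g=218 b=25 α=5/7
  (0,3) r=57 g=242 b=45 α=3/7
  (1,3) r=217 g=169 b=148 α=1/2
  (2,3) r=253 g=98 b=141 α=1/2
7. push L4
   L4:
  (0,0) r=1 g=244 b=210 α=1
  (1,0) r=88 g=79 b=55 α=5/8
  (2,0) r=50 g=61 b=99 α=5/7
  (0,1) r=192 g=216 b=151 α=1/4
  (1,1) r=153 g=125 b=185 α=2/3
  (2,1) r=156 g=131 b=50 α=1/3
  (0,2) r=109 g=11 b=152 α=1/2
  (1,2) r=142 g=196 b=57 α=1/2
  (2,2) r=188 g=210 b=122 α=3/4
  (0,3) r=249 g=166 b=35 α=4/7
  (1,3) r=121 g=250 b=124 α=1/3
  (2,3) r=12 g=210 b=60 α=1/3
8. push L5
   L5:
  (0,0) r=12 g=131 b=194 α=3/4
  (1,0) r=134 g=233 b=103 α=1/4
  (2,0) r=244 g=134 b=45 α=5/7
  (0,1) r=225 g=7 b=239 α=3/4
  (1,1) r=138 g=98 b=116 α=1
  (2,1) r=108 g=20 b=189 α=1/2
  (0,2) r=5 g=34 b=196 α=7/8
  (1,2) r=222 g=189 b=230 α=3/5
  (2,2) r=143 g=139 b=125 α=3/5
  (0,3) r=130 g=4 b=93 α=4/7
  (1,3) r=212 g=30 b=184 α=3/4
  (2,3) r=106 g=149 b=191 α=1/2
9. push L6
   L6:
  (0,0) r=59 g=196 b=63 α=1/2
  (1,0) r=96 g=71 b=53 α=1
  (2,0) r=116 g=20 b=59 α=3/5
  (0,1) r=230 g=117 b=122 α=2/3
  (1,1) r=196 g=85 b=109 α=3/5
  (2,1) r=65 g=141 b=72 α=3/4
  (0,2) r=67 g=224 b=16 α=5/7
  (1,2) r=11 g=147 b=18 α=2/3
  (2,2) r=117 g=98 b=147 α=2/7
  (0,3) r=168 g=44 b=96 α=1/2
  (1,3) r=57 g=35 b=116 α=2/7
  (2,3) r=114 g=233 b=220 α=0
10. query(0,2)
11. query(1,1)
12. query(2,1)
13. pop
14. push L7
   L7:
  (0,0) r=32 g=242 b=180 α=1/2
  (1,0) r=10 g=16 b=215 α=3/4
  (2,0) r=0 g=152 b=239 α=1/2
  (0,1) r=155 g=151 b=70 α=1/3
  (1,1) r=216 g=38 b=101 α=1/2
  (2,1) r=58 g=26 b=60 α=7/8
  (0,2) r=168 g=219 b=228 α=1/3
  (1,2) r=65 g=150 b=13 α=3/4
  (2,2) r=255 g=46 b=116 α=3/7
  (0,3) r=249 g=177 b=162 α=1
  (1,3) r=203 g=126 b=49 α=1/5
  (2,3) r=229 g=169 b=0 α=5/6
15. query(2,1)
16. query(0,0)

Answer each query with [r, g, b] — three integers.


query (2,2) [L1,L2] — begin 0,0,0
L1 α=2/7: [192/7, 362/7, 362/7]
L2 α=1/2: [817/7, 929/14, 1685/14]
→ [117, 66, 120]

(1,2) stack=L1,L2; from [0,0,0]:
+L1 (α=1) → [170, 5, 97]
+L2 (α=1/3) → [144, 71/3, 308/3]
rounded: [144, 24, 103]

at x=2,y=1 over L1,L2:
after L1 α=1: [225, 226, 109]
after L2 α=2/3: [173, 670/3, 169/3]
→ [173, 223, 56]

(0,2) stack=L1,L2,L3,L4,L5,L6; from [0,0,0]:
+L1 (α=0) → [0, 0, 0]
+L2 (α=0) → [0, 0, 0]
+L3 (α=1/5) → [23, 189/5, 28]
+L4 (α=1/2) → [66, 122/5, 90]
+L5 (α=7/8) → [101/8, 164/5, 731/4]
+L6 (α=5/7) → [1441/28, 5928/35, 891/14]
→ [51, 169, 64]

at x=1,y=1 over L1,L2,L3,L4,L5,L6:
L1 α=1/5: [251/5, 104/5, 87/5]
L2 α=1/5: [1364/25, 631/25, 1113/25]
L3 α=5/6: [3663/50, 12131/150, 3869/75]
L4 α=2/3: [6321/50, 49631/450, 31619/225]
L5 α=1: [138, 98, 116]
L6 α=3/5: [864/5, 451/5, 559/5]
→ [173, 90, 112]

(2,1) stack=L1,L2,L3,L4,L5,L6; from [0,0,0]:
+L1 (α=1) → [225, 226, 109]
+L2 (α=2/3) → [173, 670/3, 169/3]
+L3 (α=2/3) → [73, 916/9, 1279/9]
+L4 (α=1/3) → [302/3, 3011/27, 3008/27]
+L5 (α=1/2) → [313/3, 3551/54, 8111/54]
+L6 (α=3/4) → [449/6, 26393/216, 19775/216]
→ [75, 122, 92]

at x=2,y=1 over L1,L2,L3,L4,L5,L7:
+L1 (α=1) → [225, 226, 109]
+L2 (α=2/3) → [173, 670/3, 169/3]
+L3 (α=2/3) → [73, 916/9, 1279/9]
+L4 (α=1/3) → [302/3, 3011/27, 3008/27]
+L5 (α=1/2) → [313/3, 3551/54, 8111/54]
+L7 (α=7/8) → [1531/24, 13379/432, 30791/432]
→ [64, 31, 71]

(0,0) stack=L1,L2,L3,L4,L5,L7; from [0,0,0]:
+L1 (α=3/4) → [48, 657/4, 249/4]
+L2 (α=2/3) → [52, 1825/12, 1465/12]
+L3 (α=1/7) → [344/7, 2095/14, 1947/14]
+L4 (α=1) → [1, 244, 210]
+L5 (α=3/4) → [37/4, 637/4, 198]
+L7 (α=1/2) → [165/8, 1605/8, 189]
rounded: [21, 201, 189]


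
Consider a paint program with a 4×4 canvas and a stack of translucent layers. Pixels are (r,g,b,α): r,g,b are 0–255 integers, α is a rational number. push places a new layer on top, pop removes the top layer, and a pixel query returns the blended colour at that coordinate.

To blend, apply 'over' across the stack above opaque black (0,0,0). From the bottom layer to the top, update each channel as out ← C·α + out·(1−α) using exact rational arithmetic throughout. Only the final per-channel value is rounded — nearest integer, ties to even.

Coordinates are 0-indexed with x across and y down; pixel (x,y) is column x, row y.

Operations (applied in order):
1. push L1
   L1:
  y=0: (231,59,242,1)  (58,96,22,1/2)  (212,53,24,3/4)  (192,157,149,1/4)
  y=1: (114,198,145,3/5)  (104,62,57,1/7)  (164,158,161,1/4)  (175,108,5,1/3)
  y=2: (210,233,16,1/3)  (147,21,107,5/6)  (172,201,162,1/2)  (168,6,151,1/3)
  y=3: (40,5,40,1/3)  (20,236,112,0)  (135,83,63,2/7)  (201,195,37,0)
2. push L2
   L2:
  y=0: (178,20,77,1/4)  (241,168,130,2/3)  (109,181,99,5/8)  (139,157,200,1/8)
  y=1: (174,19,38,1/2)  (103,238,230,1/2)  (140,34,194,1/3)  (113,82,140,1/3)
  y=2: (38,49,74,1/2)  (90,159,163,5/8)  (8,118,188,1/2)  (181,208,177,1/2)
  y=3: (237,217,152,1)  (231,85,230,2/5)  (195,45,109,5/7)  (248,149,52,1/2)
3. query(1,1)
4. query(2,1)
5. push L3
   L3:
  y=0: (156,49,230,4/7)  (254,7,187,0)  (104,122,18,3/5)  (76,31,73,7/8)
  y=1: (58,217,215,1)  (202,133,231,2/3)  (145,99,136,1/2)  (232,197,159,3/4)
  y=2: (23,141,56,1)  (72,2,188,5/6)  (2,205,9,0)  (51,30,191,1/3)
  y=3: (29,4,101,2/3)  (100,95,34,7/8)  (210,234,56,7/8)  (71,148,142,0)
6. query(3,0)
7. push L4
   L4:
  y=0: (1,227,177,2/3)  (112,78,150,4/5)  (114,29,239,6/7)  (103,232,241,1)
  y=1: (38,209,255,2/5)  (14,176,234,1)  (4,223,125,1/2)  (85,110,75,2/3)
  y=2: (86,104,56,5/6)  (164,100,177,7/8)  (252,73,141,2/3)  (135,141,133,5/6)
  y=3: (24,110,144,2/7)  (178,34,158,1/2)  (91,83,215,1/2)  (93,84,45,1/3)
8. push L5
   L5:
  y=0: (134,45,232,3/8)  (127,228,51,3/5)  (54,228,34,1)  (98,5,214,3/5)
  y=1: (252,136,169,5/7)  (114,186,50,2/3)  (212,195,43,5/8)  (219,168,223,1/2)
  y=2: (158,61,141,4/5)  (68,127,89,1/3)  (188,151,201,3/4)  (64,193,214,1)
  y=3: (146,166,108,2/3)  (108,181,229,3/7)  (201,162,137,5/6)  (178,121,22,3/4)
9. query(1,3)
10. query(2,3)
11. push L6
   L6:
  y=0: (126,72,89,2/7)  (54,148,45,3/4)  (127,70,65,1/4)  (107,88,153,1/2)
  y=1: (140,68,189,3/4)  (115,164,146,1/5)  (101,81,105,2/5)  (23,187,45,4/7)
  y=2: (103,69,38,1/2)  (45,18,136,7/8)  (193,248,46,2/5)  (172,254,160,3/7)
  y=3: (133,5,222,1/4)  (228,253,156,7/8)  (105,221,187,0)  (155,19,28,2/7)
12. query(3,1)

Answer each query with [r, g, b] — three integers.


(1,1) stack=L1,L2; from [0,0,0]:
+L1 (α=1/7) → [104/7, 62/7, 57/7]
+L2 (α=1/2) → [825/14, 864/7, 1667/14]
rounded: [59, 123, 119]

at x=2,y=1 over L1,L2:
+L1 (α=1/4) → [41, 79/2, 161/4]
+L2 (α=1/3) → [74, 113/3, 183/2]
→ [74, 38, 92]

at x=3,y=0 over L1,L2,L3:
after L1 α=1/4: [48, 157/4, 149/4]
after L2 α=1/8: [475/8, 1727/32, 1843/32]
after L3 α=7/8: [4731/64, 8671/256, 18195/256]
= [74, 34, 71]

(1,3) stack=L1,L2,L3,L4,L5; from [0,0,0]:
+L1 (α=0) → [0, 0, 0]
+L2 (α=2/5) → [462/5, 34, 92]
+L3 (α=7/8) → [1981/20, 699/8, 165/4]
+L4 (α=1/2) → [5541/40, 971/16, 797/8]
+L5 (α=3/7) → [8781/70, 449/4, 2171/14]
= [125, 112, 155]

(2,3) stack=L1,L2,L3,L4,L5; from [0,0,0]:
+L1 (α=2/7) → [270/7, 166/7, 18]
+L2 (α=5/7) → [7365/49, 1907/49, 83]
+L3 (α=7/8) → [79395/392, 82169/392, 475/8]
+L4 (α=1/2) → [115067/784, 114705/784, 2195/16]
+L5 (α=5/6) → [902987/4704, 249915/1568, 4385/32]
→ [192, 159, 137]

query (3,1) [L1,L2,L3,L4,L5,L6] — begin 0,0,0
after L1 α=1/3: [175/3, 36, 5/3]
after L2 α=1/3: [689/9, 154/3, 430/9]
after L3 α=3/4: [6953/36, 1927/12, 4723/36]
after L4 α=2/3: [13073/108, 4567/36, 10123/108]
after L5 α=1/2: [36725/216, 10615/72, 34207/216]
after L6 α=4/7: [43349/504, 4081/24, 47167/504]
→ [86, 170, 94]


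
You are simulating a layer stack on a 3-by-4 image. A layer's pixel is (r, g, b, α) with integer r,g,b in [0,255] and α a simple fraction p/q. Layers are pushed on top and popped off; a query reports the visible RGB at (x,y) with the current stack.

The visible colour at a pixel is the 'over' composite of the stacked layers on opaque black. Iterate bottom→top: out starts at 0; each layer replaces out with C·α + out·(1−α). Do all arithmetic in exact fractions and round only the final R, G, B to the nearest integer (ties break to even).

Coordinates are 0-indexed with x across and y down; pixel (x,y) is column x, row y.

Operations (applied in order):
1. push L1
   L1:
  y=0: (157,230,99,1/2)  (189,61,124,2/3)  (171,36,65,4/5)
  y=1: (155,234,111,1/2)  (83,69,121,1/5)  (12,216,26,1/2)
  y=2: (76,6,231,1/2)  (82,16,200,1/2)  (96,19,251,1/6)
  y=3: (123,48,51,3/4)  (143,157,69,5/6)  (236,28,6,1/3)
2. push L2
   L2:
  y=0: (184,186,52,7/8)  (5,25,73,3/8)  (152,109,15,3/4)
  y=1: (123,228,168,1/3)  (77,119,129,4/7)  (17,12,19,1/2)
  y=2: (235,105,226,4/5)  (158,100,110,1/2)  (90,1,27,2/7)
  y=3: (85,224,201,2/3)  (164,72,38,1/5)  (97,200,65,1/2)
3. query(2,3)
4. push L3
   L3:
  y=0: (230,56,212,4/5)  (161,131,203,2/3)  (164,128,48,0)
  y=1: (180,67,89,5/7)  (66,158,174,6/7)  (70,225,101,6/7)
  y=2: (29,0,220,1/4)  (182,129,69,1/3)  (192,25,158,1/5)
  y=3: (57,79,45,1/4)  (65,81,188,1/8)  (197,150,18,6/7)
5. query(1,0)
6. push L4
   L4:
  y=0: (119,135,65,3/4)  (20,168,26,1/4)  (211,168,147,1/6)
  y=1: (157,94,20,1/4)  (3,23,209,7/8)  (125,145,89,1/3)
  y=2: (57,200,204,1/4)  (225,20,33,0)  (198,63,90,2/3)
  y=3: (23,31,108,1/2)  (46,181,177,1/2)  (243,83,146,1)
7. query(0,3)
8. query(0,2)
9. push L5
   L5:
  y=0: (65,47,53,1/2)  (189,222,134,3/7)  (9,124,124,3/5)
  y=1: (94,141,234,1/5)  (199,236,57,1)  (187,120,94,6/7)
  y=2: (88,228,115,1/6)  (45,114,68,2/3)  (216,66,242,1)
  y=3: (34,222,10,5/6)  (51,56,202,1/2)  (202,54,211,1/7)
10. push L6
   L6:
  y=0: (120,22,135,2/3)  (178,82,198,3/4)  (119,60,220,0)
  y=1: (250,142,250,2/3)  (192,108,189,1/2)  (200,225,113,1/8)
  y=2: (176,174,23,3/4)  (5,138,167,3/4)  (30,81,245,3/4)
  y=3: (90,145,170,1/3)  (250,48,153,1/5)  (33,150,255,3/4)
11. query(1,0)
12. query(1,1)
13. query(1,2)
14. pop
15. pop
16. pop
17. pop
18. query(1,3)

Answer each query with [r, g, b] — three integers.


(2,3) stack=L1,L2; from [0,0,0]:
L1 α=1/3: [236/3, 28/3, 2]
L2 α=1/2: [527/6, 314/3, 67/2]
= [88, 105, 34]

(1,0) stack=L1,L2,L3; from [0,0,0]:
+L1 (α=2/3) → [126, 122/3, 248/3]
+L2 (α=3/8) → [645/8, 835/24, 1897/24]
+L3 (α=2/3) → [3221/24, 7123/72, 11641/72]
rounded: [134, 99, 162]

at x=0,y=3 over L1,L2,L3,L4:
after L1 α=3/4: [369/4, 36, 153/4]
after L2 α=2/3: [1049/12, 484/3, 587/4]
after L3 α=1/4: [1277/16, 563/4, 1941/16]
after L4 α=1/2: [1645/32, 687/8, 3669/32]
rounded: [51, 86, 115]

at x=0,y=2 over L1,L2,L3,L4:
after L1 α=1/2: [38, 3, 231/2]
after L2 α=4/5: [978/5, 423/5, 2039/10]
after L3 α=1/4: [3079/20, 1269/20, 8317/40]
after L4 α=1/4: [10377/80, 7807/80, 33111/160]
rounded: [130, 98, 207]

(1,0) stack=L1,L2,L3,L4,L5,L6; from [0,0,0]:
after L1 α=2/3: [126, 122/3, 248/3]
after L2 α=3/8: [645/8, 835/24, 1897/24]
after L3 α=2/3: [3221/24, 7123/72, 11641/72]
after L4 α=1/4: [3381/32, 11155/96, 12265/96]
after L5 α=3/7: [1131/8, 3877/24, 21913/168]
after L6 α=3/4: [5403/32, 9781/96, 121705/672]
= [169, 102, 181]

at x=1,y=1 over L1,L2,L3,L4,L5,L6:
L1 α=1/5: [83/5, 69/5, 121/5]
L2 α=4/7: [1789/35, 2587/35, 2943/35]
L3 α=6/7: [15649/245, 35767/245, 39483/245]
L4 α=7/8: [10397/980, 18803/490, 198959/980]
L5 α=1: [199, 236, 57]
L6 α=1/2: [391/2, 172, 123]
= [196, 172, 123]

at x=1,y=2 over L1,L2,L3,L4,L5,L6:
+L1 (α=1/2) → [41, 8, 100]
+L2 (α=1/2) → [199/2, 54, 105]
+L3 (α=1/3) → [127, 79, 93]
+L4 (α=0) → [127, 79, 93]
+L5 (α=2/3) → [217/3, 307/3, 229/3]
+L6 (α=3/4) → [131/6, 1549/12, 433/3]
rounded: [22, 129, 144]

(1,3) stack=L1,L2; from [0,0,0]:
after L1 α=5/6: [715/6, 785/6, 115/2]
after L2 α=1/5: [1922/15, 1786/15, 268/5]
= [128, 119, 54]


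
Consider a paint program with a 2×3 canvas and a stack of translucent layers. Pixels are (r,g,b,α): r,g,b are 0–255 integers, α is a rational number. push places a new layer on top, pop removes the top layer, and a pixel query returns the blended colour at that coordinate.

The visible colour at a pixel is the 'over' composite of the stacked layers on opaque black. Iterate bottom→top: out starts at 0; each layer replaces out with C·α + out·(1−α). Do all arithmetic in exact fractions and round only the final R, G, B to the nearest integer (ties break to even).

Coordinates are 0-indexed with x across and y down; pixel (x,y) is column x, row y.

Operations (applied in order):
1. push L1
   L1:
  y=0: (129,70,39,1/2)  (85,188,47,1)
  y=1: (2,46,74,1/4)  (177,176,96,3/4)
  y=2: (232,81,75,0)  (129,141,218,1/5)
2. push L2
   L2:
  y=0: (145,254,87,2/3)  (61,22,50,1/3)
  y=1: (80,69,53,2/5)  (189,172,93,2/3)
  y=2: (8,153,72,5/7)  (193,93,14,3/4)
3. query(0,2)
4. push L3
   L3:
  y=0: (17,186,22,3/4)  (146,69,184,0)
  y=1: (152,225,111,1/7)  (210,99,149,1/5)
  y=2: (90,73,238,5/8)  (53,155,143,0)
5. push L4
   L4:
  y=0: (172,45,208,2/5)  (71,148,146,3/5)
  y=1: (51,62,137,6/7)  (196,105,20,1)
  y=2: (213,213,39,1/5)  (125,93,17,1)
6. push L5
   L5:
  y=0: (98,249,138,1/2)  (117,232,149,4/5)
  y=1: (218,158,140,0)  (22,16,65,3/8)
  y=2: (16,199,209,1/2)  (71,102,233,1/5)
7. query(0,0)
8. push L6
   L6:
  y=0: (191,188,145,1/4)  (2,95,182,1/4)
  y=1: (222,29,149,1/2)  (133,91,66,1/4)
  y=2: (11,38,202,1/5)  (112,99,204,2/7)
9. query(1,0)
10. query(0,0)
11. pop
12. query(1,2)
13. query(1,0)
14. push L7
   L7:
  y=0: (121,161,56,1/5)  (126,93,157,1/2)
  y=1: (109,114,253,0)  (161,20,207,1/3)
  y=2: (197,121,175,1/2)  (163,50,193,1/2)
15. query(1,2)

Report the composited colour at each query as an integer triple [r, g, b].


at x=0,y=2 over L1,L2:
after L1 α=0: [0, 0, 0]
after L2 α=5/7: [40/7, 765/7, 360/7]
= [6, 109, 51]

query (0,0) [L1,L2,L3,L4,L5] — begin 0,0,0
+L1 (α=1/2) → [129/2, 35, 39/2]
+L2 (α=2/3) → [709/6, 181, 129/2]
+L3 (α=3/4) → [1015/24, 739/4, 261/8]
+L4 (α=2/5) → [3767/40, 2577/20, 4111/40]
+L5 (α=1/2) → [7687/80, 7557/40, 9631/80]
= [96, 189, 120]

(1,0) stack=L1,L2,L3,L4,L5,L6; from [0,0,0]:
after L1 α=1: [85, 188, 47]
after L2 α=1/3: [77, 398/3, 48]
after L3 α=0: [77, 398/3, 48]
after L4 α=3/5: [367/5, 2128/15, 534/5]
after L5 α=4/5: [2707/25, 16048/75, 3514/25]
after L6 α=1/4: [8171/100, 18423/100, 3773/25]
→ [82, 184, 151]

at x=0,y=0 over L1,L2,L3,L4,L5,L6:
after L1 α=1/2: [129/2, 35, 39/2]
after L2 α=2/3: [709/6, 181, 129/2]
after L3 α=3/4: [1015/24, 739/4, 261/8]
after L4 α=2/5: [3767/40, 2577/20, 4111/40]
after L5 α=1/2: [7687/80, 7557/40, 9631/80]
after L6 α=1/4: [38341/320, 30191/160, 40493/320]
rounded: [120, 189, 127]

query (1,2) [L1,L2,L3,L4,L5] — begin 0,0,0
after L1 α=1/5: [129/5, 141/5, 218/5]
after L2 α=3/4: [756/5, 384/5, 107/5]
after L3 α=0: [756/5, 384/5, 107/5]
after L4 α=1: [125, 93, 17]
after L5 α=1/5: [571/5, 474/5, 301/5]
→ [114, 95, 60]

at x=1,y=0 over L1,L2,L3,L4,L5:
+L1 (α=1) → [85, 188, 47]
+L2 (α=1/3) → [77, 398/3, 48]
+L3 (α=0) → [77, 398/3, 48]
+L4 (α=3/5) → [367/5, 2128/15, 534/5]
+L5 (α=4/5) → [2707/25, 16048/75, 3514/25]
rounded: [108, 214, 141]

at x=1,y=2 over L1,L2,L3,L4,L5,L7:
+L1 (α=1/5) → [129/5, 141/5, 218/5]
+L2 (α=3/4) → [756/5, 384/5, 107/5]
+L3 (α=0) → [756/5, 384/5, 107/5]
+L4 (α=1) → [125, 93, 17]
+L5 (α=1/5) → [571/5, 474/5, 301/5]
+L7 (α=1/2) → [693/5, 362/5, 633/5]
rounded: [139, 72, 127]
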